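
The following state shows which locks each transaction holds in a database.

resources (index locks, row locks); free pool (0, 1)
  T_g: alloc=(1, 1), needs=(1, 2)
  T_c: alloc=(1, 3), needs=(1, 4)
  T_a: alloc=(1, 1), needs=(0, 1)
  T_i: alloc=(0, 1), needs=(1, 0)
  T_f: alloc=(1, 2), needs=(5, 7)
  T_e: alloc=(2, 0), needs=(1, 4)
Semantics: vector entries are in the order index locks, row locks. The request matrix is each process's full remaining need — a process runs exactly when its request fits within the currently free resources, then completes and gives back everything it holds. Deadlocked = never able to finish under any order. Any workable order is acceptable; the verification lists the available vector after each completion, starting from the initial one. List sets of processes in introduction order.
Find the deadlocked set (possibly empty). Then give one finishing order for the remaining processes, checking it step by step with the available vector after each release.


The deadlocked set is empty.
Key observation: T_a leads a chain of completions in which each release enables another process.
A valid finishing order for the others: T_a, T_i, T_g, T_c, T_e, T_f. Verifying each step:
  pool = (0, 1)
  T_a needs (0, 1) <= (0, 1) -> finishes; pool += (1, 1) = (1, 2)
  T_i needs (1, 0) <= (1, 2) -> finishes; pool += (0, 1) = (1, 3)
  T_g needs (1, 2) <= (1, 3) -> finishes; pool += (1, 1) = (2, 4)
  T_c needs (1, 4) <= (2, 4) -> finishes; pool += (1, 3) = (3, 7)
  T_e needs (1, 4) <= (3, 7) -> finishes; pool += (2, 0) = (5, 7)
  T_f needs (5, 7) <= (5, 7) -> finishes; pool += (1, 2) = (6, 9)


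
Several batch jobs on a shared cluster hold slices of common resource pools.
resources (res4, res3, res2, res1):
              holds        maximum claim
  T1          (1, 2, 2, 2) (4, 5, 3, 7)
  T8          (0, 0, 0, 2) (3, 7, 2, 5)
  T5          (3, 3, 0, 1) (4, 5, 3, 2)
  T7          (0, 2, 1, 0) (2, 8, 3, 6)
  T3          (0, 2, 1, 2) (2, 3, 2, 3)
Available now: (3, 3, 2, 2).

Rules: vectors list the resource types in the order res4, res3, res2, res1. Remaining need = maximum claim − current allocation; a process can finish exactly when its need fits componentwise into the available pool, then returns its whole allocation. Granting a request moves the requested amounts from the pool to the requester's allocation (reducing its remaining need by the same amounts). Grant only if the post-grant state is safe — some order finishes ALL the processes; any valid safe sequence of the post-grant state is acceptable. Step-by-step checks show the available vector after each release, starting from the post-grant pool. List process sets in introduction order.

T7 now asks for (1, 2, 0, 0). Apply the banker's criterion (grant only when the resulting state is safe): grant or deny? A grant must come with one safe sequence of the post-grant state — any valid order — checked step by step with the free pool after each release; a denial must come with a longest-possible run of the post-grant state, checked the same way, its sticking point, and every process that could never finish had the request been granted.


GRANT: granting preserves safety; a valid post-grant sequence is T3, T5, T1, T7, T8.
Key observation: (2, 1, 2, 2) free after granting still covers T3 first, and each release covers the next.
Verifying the post-grant state step by step:
  pool = (2, 1, 2, 2)
  T3 needs (2, 1, 1, 1) <= (2, 1, 2, 2) -> finishes; pool += (0, 2, 1, 2) = (2, 3, 3, 4)
  T5 needs (1, 2, 3, 1) <= (2, 3, 3, 4) -> finishes; pool += (3, 3, 0, 1) = (5, 6, 3, 5)
  T1 needs (3, 3, 1, 5) <= (5, 6, 3, 5) -> finishes; pool += (1, 2, 2, 2) = (6, 8, 5, 7)
  T7 needs (1, 4, 2, 6) <= (6, 8, 5, 7) -> finishes; pool += (1, 4, 1, 0) = (7, 12, 6, 7)
  T8 needs (3, 7, 2, 3) <= (7, 12, 6, 7) -> finishes; pool += (0, 0, 0, 2) = (7, 12, 6, 9)


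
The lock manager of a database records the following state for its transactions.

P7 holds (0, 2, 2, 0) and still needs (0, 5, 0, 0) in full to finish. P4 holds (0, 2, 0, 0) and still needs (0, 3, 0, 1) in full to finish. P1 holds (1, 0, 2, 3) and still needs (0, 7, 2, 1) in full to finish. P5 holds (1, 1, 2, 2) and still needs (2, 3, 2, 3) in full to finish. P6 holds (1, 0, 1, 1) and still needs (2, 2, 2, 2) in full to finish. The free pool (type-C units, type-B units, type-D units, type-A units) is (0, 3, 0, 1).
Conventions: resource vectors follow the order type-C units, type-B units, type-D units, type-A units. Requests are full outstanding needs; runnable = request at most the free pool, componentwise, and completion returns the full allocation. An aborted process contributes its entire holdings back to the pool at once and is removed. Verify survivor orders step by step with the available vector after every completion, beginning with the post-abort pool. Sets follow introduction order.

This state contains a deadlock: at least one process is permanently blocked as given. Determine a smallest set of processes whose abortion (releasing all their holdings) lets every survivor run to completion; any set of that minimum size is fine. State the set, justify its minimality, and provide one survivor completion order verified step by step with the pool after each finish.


Abort P5.
Key observation: P6 could never have finished before the abort; with (1, 1, 2, 2) returned by P5, it fits at step 4.
No smaller set exists: with zero aborts the deadlock remains.
Survivors finish in the order: P4, P7, P1, P6. Walking it through (pool after the aborts first):
  pool = (1, 4, 2, 3)
  run P4 (needs (0, 3, 0, 1), free (1, 4, 2, 3)); after release of (0, 2, 0, 0) the pool is (1, 6, 2, 3)
  run P7 (needs (0, 5, 0, 0), free (1, 6, 2, 3)); after release of (0, 2, 2, 0) the pool is (1, 8, 4, 3)
  run P1 (needs (0, 7, 2, 1), free (1, 8, 4, 3)); after release of (1, 0, 2, 3) the pool is (2, 8, 6, 6)
  run P6 (needs (2, 2, 2, 2), free (2, 8, 6, 6)); after release of (1, 0, 1, 1) the pool is (3, 8, 7, 7)


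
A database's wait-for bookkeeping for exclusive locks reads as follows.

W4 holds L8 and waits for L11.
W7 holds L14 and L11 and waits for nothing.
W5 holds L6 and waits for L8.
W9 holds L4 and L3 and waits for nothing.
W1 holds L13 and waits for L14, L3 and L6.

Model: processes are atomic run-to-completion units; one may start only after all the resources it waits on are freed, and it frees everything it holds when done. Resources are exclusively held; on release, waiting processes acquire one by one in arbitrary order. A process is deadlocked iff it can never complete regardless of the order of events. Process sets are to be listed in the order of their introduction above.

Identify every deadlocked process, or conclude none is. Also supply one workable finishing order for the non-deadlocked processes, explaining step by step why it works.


Nothing here is deadlocked.
Key observation: every chain of waits terminates; starting from the processes that wait on nothing, all the rest unlock in turn.
A valid finishing order for the others: W7, W4, W5, W9, W1.
Check, step by step:
  W7: no waits; runs immediately, freeing L14 and L11
  W4 waits on L11 — all released -> runs and releases L8
  W5 waits on L8 — all released -> runs and releases L6
  W9: no waits; runs immediately, freeing L4 and L3
  W1 waits on L14, L3 and L6 — all released -> runs and releases L13


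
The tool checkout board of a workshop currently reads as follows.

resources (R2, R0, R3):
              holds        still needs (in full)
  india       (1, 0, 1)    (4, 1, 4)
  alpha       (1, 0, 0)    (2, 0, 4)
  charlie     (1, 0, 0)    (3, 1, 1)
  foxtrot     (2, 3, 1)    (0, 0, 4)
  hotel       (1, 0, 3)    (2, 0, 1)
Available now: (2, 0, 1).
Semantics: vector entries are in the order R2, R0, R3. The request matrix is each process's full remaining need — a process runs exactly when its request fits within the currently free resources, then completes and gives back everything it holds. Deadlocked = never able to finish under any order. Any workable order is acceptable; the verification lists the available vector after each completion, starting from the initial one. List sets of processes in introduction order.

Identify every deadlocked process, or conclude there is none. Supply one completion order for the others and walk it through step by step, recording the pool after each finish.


No process is deadlocked.
Key observation: hotel fits the free pool immediately, and its release cascades until everyone finishes.
One completion order for the rest: hotel, foxtrot, charlie, alpha, india. Check, step by step:
  pool = (2, 0, 1)
  hotel: need (2, 0, 1) fits (2, 0, 1); releases (1, 0, 3), pool now (3, 0, 4)
  foxtrot: need (0, 0, 4) fits (3, 0, 4); releases (2, 3, 1), pool now (5, 3, 5)
  charlie: need (3, 1, 1) fits (5, 3, 5); releases (1, 0, 0), pool now (6, 3, 5)
  alpha: need (2, 0, 4) fits (6, 3, 5); releases (1, 0, 0), pool now (7, 3, 5)
  india: need (4, 1, 4) fits (7, 3, 5); releases (1, 0, 1), pool now (8, 3, 6)


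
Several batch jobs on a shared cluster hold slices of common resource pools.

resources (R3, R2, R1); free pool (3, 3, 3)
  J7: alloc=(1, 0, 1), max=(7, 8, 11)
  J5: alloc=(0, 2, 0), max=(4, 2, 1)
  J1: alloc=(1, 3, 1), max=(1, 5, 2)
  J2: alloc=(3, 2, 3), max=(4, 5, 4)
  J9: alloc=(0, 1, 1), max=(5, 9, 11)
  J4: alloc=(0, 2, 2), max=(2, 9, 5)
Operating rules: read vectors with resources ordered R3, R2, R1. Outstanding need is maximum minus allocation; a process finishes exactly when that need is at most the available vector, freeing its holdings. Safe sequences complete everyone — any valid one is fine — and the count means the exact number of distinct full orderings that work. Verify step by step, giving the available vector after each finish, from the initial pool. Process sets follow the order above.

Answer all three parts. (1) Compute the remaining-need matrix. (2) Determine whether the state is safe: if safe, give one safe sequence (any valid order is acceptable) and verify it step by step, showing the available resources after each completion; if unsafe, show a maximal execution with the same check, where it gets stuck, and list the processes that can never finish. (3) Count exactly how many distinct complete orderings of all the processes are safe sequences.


(1) Need matrix, components ordered R3, R2, R1:
  J7: (6, 8, 10)
  J5: (4, 0, 1)
  J1: (0, 2, 1)
  J2: (1, 3, 1)
  J9: (5, 8, 10)
  J4: (2, 7, 3)
(2) The state is UNSAFE.
Key observation: J2, J5, J4, J1 can finish, but then (7, 12, 9) is all there is, and the blocked group's R1 demands exceed it.
The run J2, J5, J4, J1 cannot be extended any further. Step-by-step check:
  pool = (3, 3, 3)
  J2: need (1, 3, 1) fits (3, 3, 3); releases (3, 2, 3), pool now (6, 5, 6)
  J5: need (4, 0, 1) fits (6, 5, 6); releases (0, 2, 0), pool now (6, 7, 6)
  J4: need (2, 7, 3) fits (6, 7, 6); releases (0, 2, 2), pool now (6, 9, 8)
  J1: need (0, 2, 1) fits (6, 9, 8); releases (1, 3, 1), pool now (7, 12, 9)
  J7 still needs (6, 8, 10) but only (7, 12, 9) is free — short on R1
  J9 still needs (5, 8, 10) but only (7, 12, 9) is free — short on R1
Never able to finish: J7 and J9.
(3) Exactly 0 of the possible complete orderings are safe sequences.


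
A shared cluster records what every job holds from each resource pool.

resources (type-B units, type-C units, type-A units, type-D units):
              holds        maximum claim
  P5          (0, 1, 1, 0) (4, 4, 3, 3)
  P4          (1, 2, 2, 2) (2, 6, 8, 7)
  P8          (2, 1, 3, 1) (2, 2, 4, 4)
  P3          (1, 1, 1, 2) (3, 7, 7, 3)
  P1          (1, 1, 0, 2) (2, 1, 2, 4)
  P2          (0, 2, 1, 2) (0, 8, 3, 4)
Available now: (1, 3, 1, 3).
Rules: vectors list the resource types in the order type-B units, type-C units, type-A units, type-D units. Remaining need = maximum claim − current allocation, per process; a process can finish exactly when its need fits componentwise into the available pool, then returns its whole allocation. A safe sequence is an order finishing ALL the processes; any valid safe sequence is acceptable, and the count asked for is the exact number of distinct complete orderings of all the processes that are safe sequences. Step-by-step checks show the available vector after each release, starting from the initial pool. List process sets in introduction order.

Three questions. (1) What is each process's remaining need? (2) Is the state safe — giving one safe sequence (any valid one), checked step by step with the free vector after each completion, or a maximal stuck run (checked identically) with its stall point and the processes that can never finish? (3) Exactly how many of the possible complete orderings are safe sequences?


(1) Need matrix, components ordered type-B units, type-C units, type-A units, type-D units:
  P5: (4, 3, 2, 3)
  P4: (1, 4, 6, 5)
  P8: (0, 1, 1, 3)
  P3: (2, 6, 6, 1)
  P1: (1, 0, 2, 2)
  P2: (0, 6, 2, 2)
(2) The state is SAFE; one workable sequence: P8, P1, P5, P2, P3, P4.
Key observation: the first exact fit in this order is P8 — it needs (0, 1, 1, 3) with (1, 3, 1, 3) free, meeting a requested resource to the last unit.
Walking it through:
  pool = (1, 3, 1, 3)
  P8: need (0, 1, 1, 3) fits (1, 3, 1, 3); releases (2, 1, 3, 1), pool now (3, 4, 4, 4)
  P1: need (1, 0, 2, 2) fits (3, 4, 4, 4); releases (1, 1, 0, 2), pool now (4, 5, 4, 6)
  P5: need (4, 3, 2, 3) fits (4, 5, 4, 6); releases (0, 1, 1, 0), pool now (4, 6, 5, 6)
  P2: need (0, 6, 2, 2) fits (4, 6, 5, 6); releases (0, 2, 1, 2), pool now (4, 8, 6, 8)
  P3: need (2, 6, 6, 1) fits (4, 8, 6, 8); releases (1, 1, 1, 2), pool now (5, 9, 7, 10)
  P4: need (1, 4, 6, 5) fits (5, 9, 7, 10); releases (1, 2, 2, 2), pool now (6, 11, 9, 12)
(3) Exactly 2 of the possible complete orderings are safe sequences.


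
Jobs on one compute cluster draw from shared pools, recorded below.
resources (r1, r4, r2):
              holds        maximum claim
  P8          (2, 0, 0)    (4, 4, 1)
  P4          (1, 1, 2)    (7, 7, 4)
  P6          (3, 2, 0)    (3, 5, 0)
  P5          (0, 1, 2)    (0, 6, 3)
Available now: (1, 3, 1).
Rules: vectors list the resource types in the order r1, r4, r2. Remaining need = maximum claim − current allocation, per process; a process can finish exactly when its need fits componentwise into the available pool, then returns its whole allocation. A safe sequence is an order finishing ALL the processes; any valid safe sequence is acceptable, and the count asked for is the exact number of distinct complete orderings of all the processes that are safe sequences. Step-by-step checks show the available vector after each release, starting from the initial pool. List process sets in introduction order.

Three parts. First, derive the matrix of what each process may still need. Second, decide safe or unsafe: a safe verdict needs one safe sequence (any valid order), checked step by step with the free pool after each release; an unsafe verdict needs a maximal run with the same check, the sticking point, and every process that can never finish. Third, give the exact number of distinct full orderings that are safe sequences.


(1) Outstanding need per process (order r1, r4, r2):
  P8: (2, 4, 1)
  P4: (6, 6, 2)
  P6: (0, 3, 0)
  P5: (0, 5, 1)
(2) SAFE — a valid safe sequence is P6, P5, P8, P4.
Key observation: at P6 the run first touches a limit — (0, 3, 0) against (1, 3, 1), exact on a resource it actually requests.
Step-by-step check:
  pool = (1, 3, 1)
  P6 needs (0, 3, 0) <= (1, 3, 1) -> finishes; pool += (3, 2, 0) = (4, 5, 1)
  P5 needs (0, 5, 1) <= (4, 5, 1) -> finishes; pool += (0, 1, 2) = (4, 6, 3)
  P8 needs (2, 4, 1) <= (4, 6, 3) -> finishes; pool += (2, 0, 0) = (6, 6, 3)
  P4 needs (6, 6, 2) <= (6, 6, 3) -> finishes; pool += (1, 1, 2) = (7, 7, 5)
(3) The exact count: 2 of the possible complete orderings are safe sequences.


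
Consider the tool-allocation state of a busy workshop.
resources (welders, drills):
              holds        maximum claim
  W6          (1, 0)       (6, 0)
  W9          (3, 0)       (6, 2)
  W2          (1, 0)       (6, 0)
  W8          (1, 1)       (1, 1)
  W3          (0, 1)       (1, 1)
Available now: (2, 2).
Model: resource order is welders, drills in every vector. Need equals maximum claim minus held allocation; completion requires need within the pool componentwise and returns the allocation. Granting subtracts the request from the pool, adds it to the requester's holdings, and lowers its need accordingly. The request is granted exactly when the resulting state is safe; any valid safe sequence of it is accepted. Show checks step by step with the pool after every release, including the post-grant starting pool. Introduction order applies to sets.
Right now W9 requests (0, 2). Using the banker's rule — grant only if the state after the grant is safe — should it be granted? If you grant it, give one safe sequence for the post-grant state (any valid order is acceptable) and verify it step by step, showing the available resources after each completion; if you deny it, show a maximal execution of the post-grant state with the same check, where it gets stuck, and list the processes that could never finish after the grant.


GRANT — the state after the grant stays safe, e.g. via W8, W9, W2, W3, W6.
Key observation: granting shrinks the pool to (2, 0), yet W8 still fits and the chain goes through.
Verifying the post-grant state step by step:
  pool = (2, 0)
  run W8 (needs (0, 0), free (2, 0)); after release of (1, 1) the pool is (3, 1)
  run W9 (needs (3, 0), free (3, 1)); after release of (3, 2) the pool is (6, 3)
  run W2 (needs (5, 0), free (6, 3)); after release of (1, 0) the pool is (7, 3)
  run W3 (needs (1, 0), free (7, 3)); after release of (0, 1) the pool is (7, 4)
  run W6 (needs (5, 0), free (7, 4)); after release of (1, 0) the pool is (8, 4)


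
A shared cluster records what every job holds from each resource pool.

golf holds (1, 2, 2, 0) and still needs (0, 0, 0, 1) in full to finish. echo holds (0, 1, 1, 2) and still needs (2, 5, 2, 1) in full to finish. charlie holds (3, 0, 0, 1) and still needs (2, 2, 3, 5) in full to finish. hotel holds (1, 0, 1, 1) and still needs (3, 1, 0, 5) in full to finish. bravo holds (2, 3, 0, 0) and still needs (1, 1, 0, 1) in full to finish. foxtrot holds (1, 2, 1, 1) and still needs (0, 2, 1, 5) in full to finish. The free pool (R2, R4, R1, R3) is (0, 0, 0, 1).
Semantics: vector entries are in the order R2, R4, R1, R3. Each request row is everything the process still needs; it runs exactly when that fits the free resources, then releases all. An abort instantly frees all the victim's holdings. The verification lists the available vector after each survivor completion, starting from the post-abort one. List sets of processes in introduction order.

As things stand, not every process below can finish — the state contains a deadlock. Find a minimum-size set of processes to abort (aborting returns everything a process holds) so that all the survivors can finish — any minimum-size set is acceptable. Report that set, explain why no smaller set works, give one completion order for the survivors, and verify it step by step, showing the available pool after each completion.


Abort charlie and hotel.
Key observation: no ordering could ever have run foxtrot before the abort of charlie and hotel; with (4, 0, 1, 2) back in the pool it fits at step 4.
Minimality, checking each single-abort alternative: golf alone leaves charlie blocked (short on R3); echo alone leaves charlie blocked (short on R3); charlie alone leaves hotel blocked (short on R3); hotel alone leaves charlie blocked (short on R3); bravo alone leaves charlie blocked (short on R3); foxtrot alone leaves charlie blocked (short on R3).
One survivor order: golf, bravo, echo, foxtrot. Check, step by step (post-abort pool first):
  pool = (4, 0, 1, 3)
  run golf (needs (0, 0, 0, 1), free (4, 0, 1, 3)); after release of (1, 2, 2, 0) the pool is (5, 2, 3, 3)
  run bravo (needs (1, 1, 0, 1), free (5, 2, 3, 3)); after release of (2, 3, 0, 0) the pool is (7, 5, 3, 3)
  run echo (needs (2, 5, 2, 1), free (7, 5, 3, 3)); after release of (0, 1, 1, 2) the pool is (7, 6, 4, 5)
  run foxtrot (needs (0, 2, 1, 5), free (7, 6, 4, 5)); after release of (1, 2, 1, 1) the pool is (8, 8, 5, 6)


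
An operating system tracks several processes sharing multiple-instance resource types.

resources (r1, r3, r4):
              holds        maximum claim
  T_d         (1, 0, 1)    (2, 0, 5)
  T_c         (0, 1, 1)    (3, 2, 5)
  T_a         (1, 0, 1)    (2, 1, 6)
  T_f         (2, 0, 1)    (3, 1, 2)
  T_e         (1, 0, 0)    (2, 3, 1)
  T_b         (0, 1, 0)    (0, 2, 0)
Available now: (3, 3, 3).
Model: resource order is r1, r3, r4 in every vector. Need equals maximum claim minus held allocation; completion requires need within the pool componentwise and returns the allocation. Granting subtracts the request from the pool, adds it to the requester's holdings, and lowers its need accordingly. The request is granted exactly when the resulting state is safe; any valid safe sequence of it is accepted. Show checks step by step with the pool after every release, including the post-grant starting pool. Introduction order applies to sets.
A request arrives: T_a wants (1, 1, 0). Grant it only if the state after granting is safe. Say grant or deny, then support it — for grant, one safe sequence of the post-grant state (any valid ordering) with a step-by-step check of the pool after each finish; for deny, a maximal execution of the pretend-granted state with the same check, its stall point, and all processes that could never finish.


GRANT. The post-grant state is safe; one safe sequence: T_f, T_c, T_a, T_b, T_e, T_d.
Key observation: with (2, 2, 3) left after the transfer, T_f can run at once — the state stays safe.
Step-by-step check of the post-grant state:
  pool = (2, 2, 3)
  T_f: need (1, 1, 1) fits (2, 2, 3); releases (2, 0, 1), pool now (4, 2, 4)
  T_c: need (3, 1, 4) fits (4, 2, 4); releases (0, 1, 1), pool now (4, 3, 5)
  T_a: need (0, 0, 5) fits (4, 3, 5); releases (2, 1, 1), pool now (6, 4, 6)
  T_b: need (0, 1, 0) fits (6, 4, 6); releases (0, 1, 0), pool now (6, 5, 6)
  T_e: need (1, 3, 1) fits (6, 5, 6); releases (1, 0, 0), pool now (7, 5, 6)
  T_d: need (1, 0, 4) fits (7, 5, 6); releases (1, 0, 1), pool now (8, 5, 7)


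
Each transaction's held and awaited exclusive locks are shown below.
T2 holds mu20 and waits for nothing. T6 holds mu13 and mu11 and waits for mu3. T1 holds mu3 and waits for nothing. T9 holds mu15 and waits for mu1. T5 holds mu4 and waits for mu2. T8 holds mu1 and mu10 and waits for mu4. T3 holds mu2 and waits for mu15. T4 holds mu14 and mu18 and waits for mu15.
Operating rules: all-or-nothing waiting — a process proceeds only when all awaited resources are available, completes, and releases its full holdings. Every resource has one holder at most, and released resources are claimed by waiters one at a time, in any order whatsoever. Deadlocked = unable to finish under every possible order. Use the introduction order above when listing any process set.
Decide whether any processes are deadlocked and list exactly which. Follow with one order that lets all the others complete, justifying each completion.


Deadlocked: T9, T5, T8, T3 and T4.
Key observation: the wait chain closes on itself along T9 -> T8 -> T5 -> T3 -> T9; T4 waits into the deadlock from upstream.
The rest can finish in the order T1, T6, T2.
Verifying each step:
  T1: no waits; runs immediately, freeing mu3
  T6: everything it awaited (mu3) is free; runs, freeing mu13 and mu11
  T2: no waits; runs immediately, freeing mu20


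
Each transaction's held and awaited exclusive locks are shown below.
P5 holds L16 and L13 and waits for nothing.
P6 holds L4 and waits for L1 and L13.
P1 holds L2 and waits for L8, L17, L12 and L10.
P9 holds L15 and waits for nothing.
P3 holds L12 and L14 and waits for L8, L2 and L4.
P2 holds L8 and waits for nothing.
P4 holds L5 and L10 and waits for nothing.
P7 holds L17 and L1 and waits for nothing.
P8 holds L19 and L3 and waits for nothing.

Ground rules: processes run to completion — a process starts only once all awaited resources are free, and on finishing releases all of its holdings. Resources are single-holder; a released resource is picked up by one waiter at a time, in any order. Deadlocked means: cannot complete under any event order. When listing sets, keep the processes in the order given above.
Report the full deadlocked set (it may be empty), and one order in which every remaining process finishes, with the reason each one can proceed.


The deadlocked set is P1 and P3.
Key observation: nobody on the ring P1 -> P3 -> P1 can start until another member finishes, which never happens; no other process is dragged down with it.
The rest can finish in the order P8, P5, P9, P7, P2, P4, P6.
Step-by-step check:
  P8: no waits; runs immediately, freeing L19 and L3
  P5: no waits; runs immediately, freeing L16 and L13
  P9: no waits; runs immediately, freeing L15
  P7: no waits; runs immediately, freeing L17 and L1
  P2: no waits; runs immediately, freeing L8
  P4: no waits; runs immediately, freeing L5 and L10
  P6 waits on L1 and L13 — all released -> runs and releases L4


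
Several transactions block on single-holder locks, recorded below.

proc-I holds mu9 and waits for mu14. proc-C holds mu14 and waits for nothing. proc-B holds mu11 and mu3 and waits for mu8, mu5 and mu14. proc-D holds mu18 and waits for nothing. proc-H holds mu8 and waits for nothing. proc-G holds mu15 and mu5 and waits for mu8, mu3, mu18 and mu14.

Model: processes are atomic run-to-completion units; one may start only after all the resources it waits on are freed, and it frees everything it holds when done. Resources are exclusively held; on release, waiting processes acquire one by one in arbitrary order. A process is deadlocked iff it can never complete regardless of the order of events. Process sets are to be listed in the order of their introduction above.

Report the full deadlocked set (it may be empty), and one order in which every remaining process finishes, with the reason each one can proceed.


Deadlocked set: proc-B and proc-G.
Key observation: the loop proc-B -> proc-G -> proc-B blocks itself forever; no other process is dragged down with it.
One completion order for the rest: proc-C, proc-D, proc-H, proc-I.
Verifying each step:
  proc-C: no waits; runs immediately, freeing mu14
  proc-D: no waits; runs immediately, freeing mu18
  proc-H: no waits; runs immediately, freeing mu8
  proc-I waits on mu14 — all released -> runs and releases mu9


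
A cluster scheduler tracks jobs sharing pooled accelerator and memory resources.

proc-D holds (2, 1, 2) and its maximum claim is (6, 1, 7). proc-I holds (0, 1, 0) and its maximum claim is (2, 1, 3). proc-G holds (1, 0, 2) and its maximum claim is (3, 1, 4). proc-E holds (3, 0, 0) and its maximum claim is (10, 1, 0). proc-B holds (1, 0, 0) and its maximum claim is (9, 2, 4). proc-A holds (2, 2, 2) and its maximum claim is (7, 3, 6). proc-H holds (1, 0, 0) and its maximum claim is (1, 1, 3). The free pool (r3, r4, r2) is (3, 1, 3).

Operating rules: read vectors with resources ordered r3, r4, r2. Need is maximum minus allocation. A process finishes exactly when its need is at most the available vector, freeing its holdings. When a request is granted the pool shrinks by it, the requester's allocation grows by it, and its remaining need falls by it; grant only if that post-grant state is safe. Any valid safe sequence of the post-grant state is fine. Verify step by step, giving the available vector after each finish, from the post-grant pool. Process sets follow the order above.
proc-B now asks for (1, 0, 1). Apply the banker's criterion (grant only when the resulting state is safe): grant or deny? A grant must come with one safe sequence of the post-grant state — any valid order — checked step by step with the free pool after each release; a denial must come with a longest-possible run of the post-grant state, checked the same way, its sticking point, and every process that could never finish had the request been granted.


DENY: after the grant no complete ordering would exist.
Key observation: after proc-G, proc-I, proc-H the pool peaks at (4, 2, 4), and each blocked process is short somewhere: proc-D on r2; proc-E on r3; proc-B on r3; proc-A on r3.
On the post-grant state, proc-G, proc-I, proc-H is a maximal run — nothing extends it. Step-by-step check:
  pool = (2, 1, 2)
  proc-G needs (2, 1, 2) <= (2, 1, 2) -> finishes; pool += (1, 0, 2) = (3, 1, 4)
  proc-I needs (2, 0, 3) <= (3, 1, 4) -> finishes; pool += (0, 1, 0) = (3, 2, 4)
  proc-H needs (0, 1, 3) <= (3, 2, 4) -> finishes; pool += (1, 0, 0) = (4, 2, 4)
  proc-D still needs (4, 0, 5) but only (4, 2, 4) is free — short on r2
  proc-E still needs (7, 1, 0) but only (4, 2, 4) is free — short on r3
  proc-B still needs (7, 2, 3) but only (4, 2, 4) is free — short on r3
  proc-A still needs (5, 1, 4) but only (4, 2, 4) is free — short on r3
Processes that could never finish after the grant: proc-D, proc-E, proc-B and proc-A.


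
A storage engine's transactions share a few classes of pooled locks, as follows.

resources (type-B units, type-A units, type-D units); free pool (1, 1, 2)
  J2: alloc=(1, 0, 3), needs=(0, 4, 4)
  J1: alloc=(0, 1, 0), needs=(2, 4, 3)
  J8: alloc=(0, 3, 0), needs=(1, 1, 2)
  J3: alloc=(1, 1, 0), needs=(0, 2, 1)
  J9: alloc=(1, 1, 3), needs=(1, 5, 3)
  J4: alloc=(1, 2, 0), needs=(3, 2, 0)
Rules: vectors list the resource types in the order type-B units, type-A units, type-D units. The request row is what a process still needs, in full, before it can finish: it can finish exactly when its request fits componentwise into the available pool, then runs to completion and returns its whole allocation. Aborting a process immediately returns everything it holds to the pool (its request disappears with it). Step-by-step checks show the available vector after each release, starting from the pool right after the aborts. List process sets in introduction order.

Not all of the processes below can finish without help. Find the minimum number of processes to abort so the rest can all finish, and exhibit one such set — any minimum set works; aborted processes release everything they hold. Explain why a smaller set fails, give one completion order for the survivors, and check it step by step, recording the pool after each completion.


Minimum abort set: J2.
Key observation: the returned (1, 0, 3) from J2 is what brings J1 — unrunnable before, under any order — into play at step 2.
Why nothing smaller works: aborting no one leaves the state deadlocked as given.
Survivors finish in the order: J8, J1, J3, J4, J9. Step-by-step check (pool after the aborts first):
  pool = (2, 1, 5)
  run J8 (needs (1, 1, 2), free (2, 1, 5)); after release of (0, 3, 0) the pool is (2, 4, 5)
  run J1 (needs (2, 4, 3), free (2, 4, 5)); after release of (0, 1, 0) the pool is (2, 5, 5)
  run J3 (needs (0, 2, 1), free (2, 5, 5)); after release of (1, 1, 0) the pool is (3, 6, 5)
  run J4 (needs (3, 2, 0), free (3, 6, 5)); after release of (1, 2, 0) the pool is (4, 8, 5)
  run J9 (needs (1, 5, 3), free (4, 8, 5)); after release of (1, 1, 3) the pool is (5, 9, 8)


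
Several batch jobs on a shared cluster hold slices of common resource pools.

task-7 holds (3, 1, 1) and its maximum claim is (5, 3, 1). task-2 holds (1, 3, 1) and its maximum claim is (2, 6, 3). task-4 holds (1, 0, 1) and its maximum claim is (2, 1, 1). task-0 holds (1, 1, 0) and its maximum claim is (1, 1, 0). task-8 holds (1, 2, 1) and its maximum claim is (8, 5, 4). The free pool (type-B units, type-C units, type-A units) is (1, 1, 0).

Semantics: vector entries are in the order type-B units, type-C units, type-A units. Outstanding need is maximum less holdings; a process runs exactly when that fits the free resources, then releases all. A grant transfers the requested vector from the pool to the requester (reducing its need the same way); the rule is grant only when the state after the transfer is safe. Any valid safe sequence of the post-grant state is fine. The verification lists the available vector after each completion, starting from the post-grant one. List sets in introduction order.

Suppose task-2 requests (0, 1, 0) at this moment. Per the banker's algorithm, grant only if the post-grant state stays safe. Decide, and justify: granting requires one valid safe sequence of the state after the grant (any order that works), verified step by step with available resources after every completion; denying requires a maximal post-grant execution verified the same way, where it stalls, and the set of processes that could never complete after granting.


DENY. Granting would leave the state unsafe.
Key observation: the pool after task-0, task-4 is (3, 1, 1); every surviving request exceeds it in type-C units, so progress ends there.
On the post-grant state, task-0, task-4 is a maximal run — nothing extends it. Walking it through:
  pool = (1, 0, 0)
  task-0 needs (0, 0, 0) <= (1, 0, 0) -> finishes; pool += (1, 1, 0) = (2, 1, 0)
  task-4 needs (1, 1, 0) <= (2, 1, 0) -> finishes; pool += (1, 0, 1) = (3, 1, 1)
  task-7 cannot run: need (2, 2, 0) vs free (3, 1, 1) (insufficient type-C units)
  task-2 cannot run: need (1, 2, 2) vs free (3, 1, 1) (insufficient type-C units and type-A units)
  task-8 cannot run: need (7, 3, 3) vs free (3, 1, 1) (insufficient type-B units, type-C units and type-A units)
Post-grant, the permanently blocked set is task-7, task-2 and task-8.


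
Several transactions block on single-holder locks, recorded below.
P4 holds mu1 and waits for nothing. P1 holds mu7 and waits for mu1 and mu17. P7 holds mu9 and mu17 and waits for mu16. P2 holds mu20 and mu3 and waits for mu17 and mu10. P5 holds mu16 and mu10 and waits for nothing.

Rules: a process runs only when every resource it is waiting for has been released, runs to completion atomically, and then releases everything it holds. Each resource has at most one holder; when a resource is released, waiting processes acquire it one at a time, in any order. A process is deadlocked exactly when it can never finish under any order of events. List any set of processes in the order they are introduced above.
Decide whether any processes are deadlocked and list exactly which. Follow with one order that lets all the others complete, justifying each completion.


Nothing here is deadlocked.
Key observation: all waits point, directly or indirectly, at processes that can finish, so nothing is permanently blocked.
The rest can finish in the order P4, P5, P7, P1, P2.
Verifying each step:
  P4 waits on nothing -> runs at once and releases mu1
  P5 waits on nothing -> runs at once and releases mu16 and mu10
  run P7 (all its waits — mu16 — are resolved); releases mu9 and mu17
  run P1 (all its waits — mu1 and mu17 — are resolved); releases mu7
  run P2 (all its waits — mu17 and mu10 — are resolved); releases mu20 and mu3


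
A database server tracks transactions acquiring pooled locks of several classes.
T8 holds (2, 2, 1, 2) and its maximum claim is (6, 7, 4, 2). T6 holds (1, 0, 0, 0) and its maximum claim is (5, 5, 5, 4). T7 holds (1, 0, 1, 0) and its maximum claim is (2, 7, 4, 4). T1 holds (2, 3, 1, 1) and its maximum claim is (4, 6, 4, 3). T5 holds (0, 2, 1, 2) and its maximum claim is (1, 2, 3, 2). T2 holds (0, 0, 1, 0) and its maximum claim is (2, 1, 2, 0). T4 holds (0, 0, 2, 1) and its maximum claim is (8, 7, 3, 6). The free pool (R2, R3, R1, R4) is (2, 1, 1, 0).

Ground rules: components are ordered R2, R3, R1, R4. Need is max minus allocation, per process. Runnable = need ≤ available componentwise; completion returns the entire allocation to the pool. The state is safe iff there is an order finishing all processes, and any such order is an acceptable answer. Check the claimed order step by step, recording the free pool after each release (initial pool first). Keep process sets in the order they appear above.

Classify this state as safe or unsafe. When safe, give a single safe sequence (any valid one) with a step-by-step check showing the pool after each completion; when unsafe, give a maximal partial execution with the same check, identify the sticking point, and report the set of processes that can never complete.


SAFE — a valid safe sequence is T2, T5, T1, T8, T7, T6, T4.
Key observation: T2 marks the first exact bind of the order: its need (2, 1, 1, 0) fits the free (2, 1, 1, 0) with zero slack on a requested resource.
Walking it through:
  pool = (2, 1, 1, 0)
  T2 needs (2, 1, 1, 0) <= (2, 1, 1, 0) -> finishes; pool += (0, 0, 1, 0) = (2, 1, 2, 0)
  T5 needs (1, 0, 2, 0) <= (2, 1, 2, 0) -> finishes; pool += (0, 2, 1, 2) = (2, 3, 3, 2)
  T1 needs (2, 3, 3, 2) <= (2, 3, 3, 2) -> finishes; pool += (2, 3, 1, 1) = (4, 6, 4, 3)
  T8 needs (4, 5, 3, 0) <= (4, 6, 4, 3) -> finishes; pool += (2, 2, 1, 2) = (6, 8, 5, 5)
  T7 needs (1, 7, 3, 4) <= (6, 8, 5, 5) -> finishes; pool += (1, 0, 1, 0) = (7, 8, 6, 5)
  T6 needs (4, 5, 5, 4) <= (7, 8, 6, 5) -> finishes; pool += (1, 0, 0, 0) = (8, 8, 6, 5)
  T4 needs (8, 7, 1, 5) <= (8, 8, 6, 5) -> finishes; pool += (0, 0, 2, 1) = (8, 8, 8, 6)


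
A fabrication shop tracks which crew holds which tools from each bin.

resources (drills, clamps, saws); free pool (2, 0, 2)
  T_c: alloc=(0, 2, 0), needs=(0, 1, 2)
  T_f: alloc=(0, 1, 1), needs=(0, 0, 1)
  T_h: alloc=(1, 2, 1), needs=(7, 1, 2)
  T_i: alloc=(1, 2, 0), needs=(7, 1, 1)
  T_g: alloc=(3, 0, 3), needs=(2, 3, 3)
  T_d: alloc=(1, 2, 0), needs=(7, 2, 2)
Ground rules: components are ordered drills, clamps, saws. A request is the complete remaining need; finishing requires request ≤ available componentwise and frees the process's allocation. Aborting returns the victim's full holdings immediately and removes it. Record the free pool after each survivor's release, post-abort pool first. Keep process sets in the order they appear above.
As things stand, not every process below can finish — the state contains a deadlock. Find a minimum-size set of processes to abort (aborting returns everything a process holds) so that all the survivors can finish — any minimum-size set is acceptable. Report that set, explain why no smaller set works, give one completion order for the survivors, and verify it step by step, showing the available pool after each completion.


Minimum abort set: T_i and T_d.
Key observation: the returned (2, 4, 0) from T_i and T_d is what brings T_h — unrunnable before, under any order — into play at step 3.
Minimality, checking each single-abort alternative: T_c alone leaves T_h blocked (short on drills); T_f alone leaves T_h blocked (short on drills); T_h alone leaves T_i blocked (short on drills); T_i alone leaves T_h blocked (short on drills); T_g alone leaves T_h blocked (short on drills); T_d alone leaves T_h blocked (short on drills).
One survivor order: T_f, T_g, T_h, T_c. Check, step by step (post-abort pool first):
  pool = (4, 4, 2)
  T_f: need (0, 0, 1) fits (4, 4, 2); releases (0, 1, 1), pool now (4, 5, 3)
  T_g: need (2, 3, 3) fits (4, 5, 3); releases (3, 0, 3), pool now (7, 5, 6)
  T_h: need (7, 1, 2) fits (7, 5, 6); releases (1, 2, 1), pool now (8, 7, 7)
  T_c: need (0, 1, 2) fits (8, 7, 7); releases (0, 2, 0), pool now (8, 9, 7)


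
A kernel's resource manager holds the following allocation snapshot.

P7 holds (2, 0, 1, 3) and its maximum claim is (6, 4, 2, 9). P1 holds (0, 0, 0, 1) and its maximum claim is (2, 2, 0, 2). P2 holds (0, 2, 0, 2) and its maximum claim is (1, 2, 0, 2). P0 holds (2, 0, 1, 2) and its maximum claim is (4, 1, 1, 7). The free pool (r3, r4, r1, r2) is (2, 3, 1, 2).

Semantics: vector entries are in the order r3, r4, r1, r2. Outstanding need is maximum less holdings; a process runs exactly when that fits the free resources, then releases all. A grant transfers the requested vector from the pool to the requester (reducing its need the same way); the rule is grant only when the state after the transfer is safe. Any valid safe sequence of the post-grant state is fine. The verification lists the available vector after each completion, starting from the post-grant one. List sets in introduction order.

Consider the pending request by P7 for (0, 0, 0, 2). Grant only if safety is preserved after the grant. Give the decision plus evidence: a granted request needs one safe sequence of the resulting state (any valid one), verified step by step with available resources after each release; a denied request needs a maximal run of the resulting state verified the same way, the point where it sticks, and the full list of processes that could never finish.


DENY — the pretend-granted state is unsafe.
Key observation: the pool after P2, P1 is (2, 5, 1, 3); every surviving request exceeds it in r2, so progress ends there.
After a pretend grant, a maximal execution: P2, P1 — then nothing else fits. Check, step by step:
  pool = (2, 3, 1, 0)
  P2: need (1, 0, 0, 0) fits (2, 3, 1, 0); releases (0, 2, 0, 2), pool now (2, 5, 1, 2)
  P1: need (2, 2, 0, 1) fits (2, 5, 1, 2); releases (0, 0, 0, 1), pool now (2, 5, 1, 3)
  P7 cannot run: need (4, 4, 1, 4) vs free (2, 5, 1, 3) (insufficient r3 and r2)
  P0 cannot run: need (2, 1, 0, 5) vs free (2, 5, 1, 3) (insufficient r2)
Had the request been granted, P7 and P0 could never finish.
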